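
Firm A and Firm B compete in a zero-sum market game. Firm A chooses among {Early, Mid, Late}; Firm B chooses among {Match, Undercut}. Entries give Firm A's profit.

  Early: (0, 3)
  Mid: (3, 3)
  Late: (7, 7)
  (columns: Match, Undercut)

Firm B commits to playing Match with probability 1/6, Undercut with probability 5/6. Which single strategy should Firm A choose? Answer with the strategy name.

Late

Expected payoff of Early: (1/6)·0 + (5/6)·3 = 5/2.
Expected payoff of Mid: (1/6)·3 + (5/6)·3 = 3.
Expected payoff of Late: (1/6)·7 + (5/6)·7 = 7.
The largest is 7, so Firm A's best response is Late.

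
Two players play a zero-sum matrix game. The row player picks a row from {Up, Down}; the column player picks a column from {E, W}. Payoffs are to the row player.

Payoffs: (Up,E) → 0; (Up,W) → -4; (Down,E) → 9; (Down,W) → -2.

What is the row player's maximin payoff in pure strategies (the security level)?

-2

Row minima: Up → -4, Down → -2.
The best of these is -2.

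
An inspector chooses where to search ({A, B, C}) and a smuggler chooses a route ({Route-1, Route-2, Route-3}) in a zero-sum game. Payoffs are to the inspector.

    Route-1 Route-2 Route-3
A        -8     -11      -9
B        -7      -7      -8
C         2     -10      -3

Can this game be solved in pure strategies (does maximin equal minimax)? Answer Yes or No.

No

Row minima: A → -11, B → -8, C → -10; maximin = -8.
Column maxima: Route-1 → 2, Route-2 → -7, Route-3 → -3; minimax = -7.
-8 ≠ -7, so no pure-strategy equilibrium exists.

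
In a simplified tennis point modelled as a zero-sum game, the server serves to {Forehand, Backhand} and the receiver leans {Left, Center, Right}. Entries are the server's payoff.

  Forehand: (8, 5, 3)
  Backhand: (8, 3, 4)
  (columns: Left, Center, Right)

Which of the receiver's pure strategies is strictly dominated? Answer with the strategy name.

Left

Center holds the server's payoff strictly below Left in every row: 5 < 8, 3 < 8.
So Left is strictly dominated for the receiver.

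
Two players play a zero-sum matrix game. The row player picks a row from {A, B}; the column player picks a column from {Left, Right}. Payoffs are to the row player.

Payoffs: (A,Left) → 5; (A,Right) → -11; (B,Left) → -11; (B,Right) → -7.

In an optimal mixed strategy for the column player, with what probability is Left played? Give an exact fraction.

1/5

Row minima: A → -11, B → -11; maximin = -11.
Column maxima: Left → 5, Right → -7; minimax = -7.
-11 ≠ -7, so there is no saddle point; optimal play is mixed.
Let the row player play A with probability p. Expected payoff against Left: 5p + (-11)(1−p) = 16p − 11; against Right: (-11)p + (-7)(1−p) = −4p − 7.
Setting these equal: 16p − 11 = −4p − 7 ⇒ 20p = 4 ⇒ p = 1/5, and the value is (16)·(1/5) − 11 = -39/5.
For the column player: with q = P(Left), equating A's and B's payoffs gives 16q − 11 = −4q − 7 ⇒ q = 1/5.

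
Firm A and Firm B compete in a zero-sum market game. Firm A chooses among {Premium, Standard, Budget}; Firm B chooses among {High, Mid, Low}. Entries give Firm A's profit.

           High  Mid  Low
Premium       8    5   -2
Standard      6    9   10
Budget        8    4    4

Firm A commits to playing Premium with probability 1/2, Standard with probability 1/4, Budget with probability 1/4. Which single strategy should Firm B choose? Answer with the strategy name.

Low

If Firm B plays High, Firm A's expected payoff is (1/2)·8 + (1/4)·6 + (1/4)·8 = 15/2.
If Firm B plays Mid, Firm A's expected payoff is (1/2)·5 + (1/4)·9 + (1/4)·4 = 23/4.
If Firm B plays Low, Firm A's expected payoff is (1/2)·(-2) + (1/4)·10 + (1/4)·4 = 5/2.
Firm B minimizes Firm A's payoff; the smallest is 5/2, so the best response is Low.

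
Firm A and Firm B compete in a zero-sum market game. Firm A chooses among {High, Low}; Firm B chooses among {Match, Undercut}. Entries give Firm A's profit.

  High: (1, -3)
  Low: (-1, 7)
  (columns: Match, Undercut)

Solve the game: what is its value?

Row minima: High → -3, Low → -1; maximin = -1.
Column maxima: Match → 1, Undercut → 7; minimax = 1.
-1 ≠ 1, so there is no saddle point; optimal play is mixed.
Let Firm A play High with probability p. Expected payoff against Match: 1p + (-1)(1−p) = 2p − 1; against Undercut: (-3)p + 7(1−p) = −10p + 7.
Setting these equal: 2p − 1 = −10p + 7 ⇒ 12p = 8 ⇒ p = 2/3, and the value is (2)·(2/3) − 1 = 1/3.
For Firm B: with q = P(Match), equating High's and Low's payoffs gives 4q − 3 = −8q + 7 ⇒ q = 5/6.

1/3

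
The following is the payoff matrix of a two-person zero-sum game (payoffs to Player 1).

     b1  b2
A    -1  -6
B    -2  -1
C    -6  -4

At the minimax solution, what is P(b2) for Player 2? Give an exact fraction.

1/6

Row minima: A → -6, B → -2, C → -6; maximin = -2.
Column maxima: b1 → -1, b2 → -1; minimax = -1.
-2 ≠ -1, so there is no saddle point; optimal play is mixed.
C is strictly dominated by B, so Player 1 never plays it.
On the remaining 2×2 (A, B vs b1, b2):
Let Player 1 play A with probability p. Expected payoff against b1: (-1)p + (-2)(1−p) = p − 2; against b2: (-6)p + (-1)(1−p) = −5p − 1.
Setting these equal: p − 2 = −5p − 1 ⇒ 6p = 1 ⇒ p = 1/6, and the value is (1)·(1/6) − 2 = -11/6.
For Player 2: with q = P(b1), equating A's and B's payoffs gives 5q − 6 = −q − 1 ⇒ q = 5/6.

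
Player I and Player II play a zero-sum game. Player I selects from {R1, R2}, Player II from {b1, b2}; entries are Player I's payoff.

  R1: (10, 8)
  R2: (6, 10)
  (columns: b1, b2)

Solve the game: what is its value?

Row minima: R1 → 8, R2 → 6; maximin = 8.
Column maxima: b1 → 10, b2 → 10; minimax = 10.
8 ≠ 10, so there is no saddle point; optimal play is mixed.
Let Player I play R1 with probability p. Expected payoff against b1: 10p + 6(1−p) = 4p + 6; against b2: 8p + 10(1−p) = −2p + 10.
Setting these equal: 4p + 6 = −2p + 10 ⇒ 6p = 4 ⇒ p = 2/3, and the value is (4)·(2/3) + 6 = 26/3.
For Player II: with q = P(b1), equating R1's and R2's payoffs gives 2q + 8 = −4q + 10 ⇒ q = 1/3.

26/3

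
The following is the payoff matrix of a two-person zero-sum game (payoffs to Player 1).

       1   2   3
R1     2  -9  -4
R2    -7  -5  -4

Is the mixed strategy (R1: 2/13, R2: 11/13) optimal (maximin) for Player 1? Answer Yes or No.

Yes

Against 1 this mix gives (2/13)·2 + (11/13)·(-7) = -73/13.
Against 2 this mix gives (2/13)·(-9) + (11/13)·(-5) = -73/13.
Against 3 this mix gives (2/13)·(-4) + (11/13)·(-4) = -4.
All of Player 2's active replies (1, 2) yield -73/13, and no column does worse for Player 1. The mix makes Player 2 indifferent and guarantees -73/13, so it is optimal.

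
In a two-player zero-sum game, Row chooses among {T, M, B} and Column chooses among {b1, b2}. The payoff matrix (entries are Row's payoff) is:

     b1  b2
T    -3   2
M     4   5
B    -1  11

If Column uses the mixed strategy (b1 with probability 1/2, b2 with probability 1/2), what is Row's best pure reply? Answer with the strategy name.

Expected payoff of T: (1/2)·(-3) + (1/2)·2 = -1/2.
Expected payoff of M: (1/2)·4 + (1/2)·5 = 9/2.
Expected payoff of B: (1/2)·(-1) + (1/2)·11 = 5.
The largest is 5, so Row's best response is B.

B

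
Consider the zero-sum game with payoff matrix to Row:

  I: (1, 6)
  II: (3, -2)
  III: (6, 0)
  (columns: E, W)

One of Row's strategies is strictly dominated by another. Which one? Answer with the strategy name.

III gives a strictly higher payoff than II against every column: 6 > 3, 0 > -2.
So II is strictly dominated and Row never plays it.

II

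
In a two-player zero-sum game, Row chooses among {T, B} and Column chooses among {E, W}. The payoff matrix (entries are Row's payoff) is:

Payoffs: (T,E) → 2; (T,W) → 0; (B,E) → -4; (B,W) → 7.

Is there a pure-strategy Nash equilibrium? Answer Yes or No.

Row minima: T → 0, B → -4; maximin = 0.
Column maxima: E → 2, W → 7; minimax = 2.
0 ≠ 2, so no pure-strategy equilibrium exists.

No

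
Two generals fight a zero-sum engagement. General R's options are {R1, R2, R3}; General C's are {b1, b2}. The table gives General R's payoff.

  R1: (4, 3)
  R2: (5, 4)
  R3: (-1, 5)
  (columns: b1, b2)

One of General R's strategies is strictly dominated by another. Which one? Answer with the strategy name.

R2 gives a strictly higher payoff than R1 against every column: 5 > 4, 4 > 3.
So R1 is strictly dominated and General R never plays it.

R1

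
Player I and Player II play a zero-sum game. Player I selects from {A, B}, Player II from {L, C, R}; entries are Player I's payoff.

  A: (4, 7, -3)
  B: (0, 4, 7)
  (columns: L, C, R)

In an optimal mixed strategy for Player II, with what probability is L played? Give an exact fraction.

Row minima: A → -3, B → 0; maximin = 0.
Column maxima: L → 4, C → 7, R → 7; minimax = 4.
0 ≠ 4, so there is no saddle point; optimal play is mixed.
C is strictly dominated by L (it gives Player I strictly more in every row), so Player II never plays it.
On the remaining 2×2 (A, B vs L, R):
Let Player I play A with probability p. Expected payoff against L: 4p + 0(1−p) = 4p; against R: (-3)p + 7(1−p) = −10p + 7.
Setting these equal: 4p = −10p + 7 ⇒ 14p = 7 ⇒ p = 1/2, and the value is (4)·(1/2) = 2.
For Player II: with q = P(L), equating A's and B's payoffs gives 7q − 3 = −7q + 7 ⇒ q = 5/7.

5/7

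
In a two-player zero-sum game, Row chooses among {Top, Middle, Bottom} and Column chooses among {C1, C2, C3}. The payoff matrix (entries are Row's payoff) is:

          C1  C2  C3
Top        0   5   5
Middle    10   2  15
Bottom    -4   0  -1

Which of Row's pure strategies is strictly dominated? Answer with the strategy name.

Bottom

Top gives a strictly higher payoff than Bottom against every column: 0 > -4, 5 > 0, 5 > -1.
So Bottom is strictly dominated and Row never plays it.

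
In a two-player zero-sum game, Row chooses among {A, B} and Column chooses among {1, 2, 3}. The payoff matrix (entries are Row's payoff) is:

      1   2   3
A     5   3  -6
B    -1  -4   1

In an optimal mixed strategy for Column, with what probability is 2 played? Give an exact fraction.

1/2

Row minima: A → -6, B → -4; maximin = -4.
Column maxima: 1 → 5, 2 → 3, 3 → 1; minimax = 1.
-4 ≠ 1, so there is no saddle point; optimal play is mixed.
1 is strictly dominated by 2 (it gives Row strictly more in every row), so Column never plays it.
On the remaining 2×2 (A, B vs 2, 3):
Let Row play A with probability p. Expected payoff against 2: 3p + (-4)(1−p) = 7p − 4; against 3: (-6)p + 1(1−p) = −7p + 1.
Setting these equal: 7p − 4 = −7p + 1 ⇒ 14p = 5 ⇒ p = 5/14, and the value is (7)·(5/14) − 4 = -3/2.
For Column: with q = P(2), equating A's and B's payoffs gives 9q − 6 = −5q + 1 ⇒ q = 1/2.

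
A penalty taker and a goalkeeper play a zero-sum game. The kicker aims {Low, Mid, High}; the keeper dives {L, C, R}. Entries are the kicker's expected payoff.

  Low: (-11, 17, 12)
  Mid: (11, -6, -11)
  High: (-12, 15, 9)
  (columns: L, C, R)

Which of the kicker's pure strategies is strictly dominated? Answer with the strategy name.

Low gives a strictly higher payoff than High against every column: -11 > -12, 17 > 15, 12 > 9.
So High is strictly dominated and the kicker never plays it.

High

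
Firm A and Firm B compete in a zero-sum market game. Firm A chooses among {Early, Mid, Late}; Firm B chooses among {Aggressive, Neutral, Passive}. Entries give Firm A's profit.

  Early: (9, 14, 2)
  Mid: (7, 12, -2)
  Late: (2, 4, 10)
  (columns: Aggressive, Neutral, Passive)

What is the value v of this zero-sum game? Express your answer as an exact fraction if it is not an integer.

86/15

Row minima: Early → 2, Mid → -2, Late → 2; maximin = 2.
Column maxima: Aggressive → 9, Neutral → 14, Passive → 10; minimax = 9.
2 ≠ 9, so there is no saddle point; optimal play is mixed.
Mid is strictly dominated by Early, so Firm A never plays it.
Neutral is strictly dominated by Aggressive (it gives Firm A strictly more in every row), so Firm B never plays it.
On the remaining 2×2 (Early, Late vs Aggressive, Passive):
Let Firm A play Early with probability p. Expected payoff against Aggressive: 9p + 2(1−p) = 7p + 2; against Passive: 2p + 10(1−p) = −8p + 10.
Setting these equal: 7p + 2 = −8p + 10 ⇒ 15p = 8 ⇒ p = 8/15, and the value is (7)·(8/15) + 2 = 86/15.
For Firm B: with q = P(Aggressive), equating Early's and Late's payoffs gives 7q + 2 = −8q + 10 ⇒ q = 8/15.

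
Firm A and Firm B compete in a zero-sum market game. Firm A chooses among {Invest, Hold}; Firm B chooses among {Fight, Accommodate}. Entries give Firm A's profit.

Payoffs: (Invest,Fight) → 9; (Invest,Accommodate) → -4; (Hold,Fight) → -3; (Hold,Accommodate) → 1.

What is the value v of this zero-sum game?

-3/17

Row minima: Invest → -4, Hold → -3; maximin = -3.
Column maxima: Fight → 9, Accommodate → 1; minimax = 1.
-3 ≠ 1, so there is no saddle point; optimal play is mixed.
Let Firm A play Invest with probability p. Expected payoff against Fight: 9p + (-3)(1−p) = 12p − 3; against Accommodate: (-4)p + 1(1−p) = −5p + 1.
Setting these equal: 12p − 3 = −5p + 1 ⇒ 17p = 4 ⇒ p = 4/17, and the value is (12)·(4/17) − 3 = -3/17.
For Firm B: with q = P(Fight), equating Invest's and Hold's payoffs gives 13q − 4 = −4q + 1 ⇒ q = 5/17.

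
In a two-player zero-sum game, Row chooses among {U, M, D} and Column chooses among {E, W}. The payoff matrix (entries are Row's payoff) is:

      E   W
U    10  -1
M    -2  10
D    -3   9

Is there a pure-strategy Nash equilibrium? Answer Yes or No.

No

Row minima: U → -1, M → -2, D → -3; maximin = -1.
Column maxima: E → 10, W → 10; minimax = 10.
-1 ≠ 10, so no pure-strategy equilibrium exists.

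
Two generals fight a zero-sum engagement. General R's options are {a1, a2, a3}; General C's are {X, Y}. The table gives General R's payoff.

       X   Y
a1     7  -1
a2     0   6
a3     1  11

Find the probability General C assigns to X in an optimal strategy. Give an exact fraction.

2/3

Row minima: a1 → -1, a2 → 0, a3 → 1; maximin = 1.
Column maxima: X → 7, Y → 11; minimax = 7.
1 ≠ 7, so there is no saddle point; optimal play is mixed.
a2 is strictly dominated by a3, so General R never plays it.
On the remaining 2×2 (a1, a3 vs X, Y):
Let General R play a1 with probability p. Expected payoff against X: 7p + 1(1−p) = 6p + 1; against Y: (-1)p + 11(1−p) = −12p + 11.
Setting these equal: 6p + 1 = −12p + 11 ⇒ 18p = 10 ⇒ p = 5/9, and the value is (6)·(5/9) + 1 = 13/3.
For General C: with q = P(X), equating a1's and a3's payoffs gives 8q − 1 = −10q + 11 ⇒ q = 2/3.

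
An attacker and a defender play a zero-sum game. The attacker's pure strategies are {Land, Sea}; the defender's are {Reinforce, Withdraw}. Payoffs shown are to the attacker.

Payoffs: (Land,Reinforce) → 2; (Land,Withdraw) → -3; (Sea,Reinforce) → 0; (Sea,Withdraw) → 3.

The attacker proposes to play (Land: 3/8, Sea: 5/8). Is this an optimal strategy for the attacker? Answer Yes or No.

Yes

Against Reinforce this mix gives (3/8)·2 + (5/8)·0 = 3/4.
Against Withdraw this mix gives (3/8)·(-3) + (5/8)·3 = 3/4.
All of the defender's active replies (Reinforce, Withdraw) yield 3/4, and no column does worse for the attacker. The mix makes the defender indifferent and guarantees 3/4, so it is optimal.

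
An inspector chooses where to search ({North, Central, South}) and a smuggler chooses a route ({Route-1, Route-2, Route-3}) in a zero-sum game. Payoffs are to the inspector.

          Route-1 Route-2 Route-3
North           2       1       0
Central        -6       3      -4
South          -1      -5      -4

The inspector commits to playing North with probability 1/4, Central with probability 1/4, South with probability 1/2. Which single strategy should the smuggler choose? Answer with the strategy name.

Route-3

If the smuggler plays Route-1, the inspector's expected payoff is (1/4)·2 + (1/4)·(-6) + (1/2)·(-1) = -3/2.
If the smuggler plays Route-2, the inspector's expected payoff is (1/4)·1 + (1/4)·3 + (1/2)·(-5) = -3/2.
If the smuggler plays Route-3, the inspector's expected payoff is (1/4)·0 + (1/4)·(-4) + (1/2)·(-4) = -3.
The smuggler minimizes the inspector's payoff; the smallest is -3, so the best response is Route-3.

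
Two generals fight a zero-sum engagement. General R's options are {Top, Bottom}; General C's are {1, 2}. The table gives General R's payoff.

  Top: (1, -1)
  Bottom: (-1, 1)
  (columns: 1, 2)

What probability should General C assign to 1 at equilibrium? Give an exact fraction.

1/2

Row minima: Top → -1, Bottom → -1; maximin = -1.
Column maxima: 1 → 1, 2 → 1; minimax = 1.
-1 ≠ 1, so there is no saddle point; optimal play is mixed.
Let General R play Top with probability p. Expected payoff against 1: 1p + (-1)(1−p) = 2p − 1; against 2: (-1)p + 1(1−p) = −2p + 1.
Setting these equal: 2p − 1 = −2p + 1 ⇒ 4p = 2 ⇒ p = 1/2, and the value is (2)·(1/2) − 1 = 0.
For General C: with q = P(1), equating Top's and Bottom's payoffs gives 2q − 1 = −2q + 1 ⇒ q = 1/2.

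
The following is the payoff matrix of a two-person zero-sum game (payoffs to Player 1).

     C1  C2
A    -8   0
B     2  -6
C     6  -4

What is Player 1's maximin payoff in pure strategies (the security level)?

Row minima: A → -8, B → -6, C → -4.
The best of these is -4.

-4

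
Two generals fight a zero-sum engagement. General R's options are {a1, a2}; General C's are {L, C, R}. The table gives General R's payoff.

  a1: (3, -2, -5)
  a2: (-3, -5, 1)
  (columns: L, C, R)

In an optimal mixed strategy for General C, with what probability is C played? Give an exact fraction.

2/3

Row minima: a1 → -5, a2 → -5; maximin = -5.
Column maxima: L → 3, C → -2, R → 1; minimax = -2.
-5 ≠ -2, so there is no saddle point; optimal play is mixed.
L is strictly dominated by C (it gives General R strictly more in every row), so General C never plays it.
On the remaining 2×2 (a1, a2 vs C, R):
Let General R play a1 with probability p. Expected payoff against C: (-2)p + (-5)(1−p) = 3p − 5; against R: (-5)p + 1(1−p) = −6p + 1.
Setting these equal: 3p − 5 = −6p + 1 ⇒ 9p = 6 ⇒ p = 2/3, and the value is (3)·(2/3) − 5 = -3.
For General C: with q = P(C), equating a1's and a2's payoffs gives 3q − 5 = −6q + 1 ⇒ q = 2/3.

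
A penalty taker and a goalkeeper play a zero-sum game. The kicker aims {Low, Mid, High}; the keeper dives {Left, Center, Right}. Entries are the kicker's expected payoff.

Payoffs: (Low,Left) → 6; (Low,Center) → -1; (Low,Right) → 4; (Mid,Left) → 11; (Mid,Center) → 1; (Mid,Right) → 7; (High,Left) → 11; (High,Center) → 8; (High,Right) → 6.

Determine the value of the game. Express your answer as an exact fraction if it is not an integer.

25/4

Row minima: Low → -1, Mid → 1, High → 6; maximin = 6.
Column maxima: Left → 11, Center → 8, Right → 7; minimax = 7.
6 ≠ 7, so there is no saddle point; optimal play is mixed.
Low is strictly dominated by Mid, so the kicker never plays it.
Left is strictly dominated by Center (it gives the kicker strictly more in every row), so the keeper never plays it.
On the remaining 2×2 (Mid, High vs Center, Right):
Let the kicker play Mid with probability p. Expected payoff against Center: 1p + 8(1−p) = −7p + 8; against Right: 7p + 6(1−p) = p + 6.
Setting these equal: −7p + 8 = p + 6 ⇒ −8p = -2 ⇒ p = 1/4, and the value is (-7)·(1/4) + 8 = 25/4.
For the keeper: with q = P(Center), equating Mid's and High's payoffs gives −6q + 7 = 2q + 6 ⇒ q = 1/8.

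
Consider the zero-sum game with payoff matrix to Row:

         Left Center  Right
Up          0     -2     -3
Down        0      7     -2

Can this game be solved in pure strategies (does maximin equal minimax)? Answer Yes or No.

Yes

Row minima: Up → -3, Down → -2; maximin = -2.
Column maxima: Left → 0, Center → 7, Right → -2; minimax = -2.
maximin = minimax = -2, so a saddle point exists.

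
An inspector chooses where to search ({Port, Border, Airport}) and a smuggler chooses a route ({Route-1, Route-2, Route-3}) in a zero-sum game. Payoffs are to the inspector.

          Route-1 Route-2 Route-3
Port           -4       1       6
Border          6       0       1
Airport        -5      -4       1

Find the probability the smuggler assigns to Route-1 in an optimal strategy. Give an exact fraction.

1/11

Row minima: Port → -4, Border → 0, Airport → -5; maximin = 0.
Column maxima: Route-1 → 6, Route-2 → 1, Route-3 → 6; minimax = 1.
0 ≠ 1, so there is no saddle point; optimal play is mixed.
Airport is strictly dominated by Port, so the inspector never plays it.
Route-3 is strictly dominated by Route-2 (it gives the inspector strictly more in every row), so the smuggler never plays it.
On the remaining 2×2 (Port, Border vs Route-1, Route-2):
Let the inspector play Port with probability p. Expected payoff against Route-1: (-4)p + 6(1−p) = −10p + 6; against Route-2: 1p + 0(1−p) = p.
Setting these equal: −10p + 6 = p ⇒ −11p = -6 ⇒ p = 6/11, and the value is (-10)·(6/11) + 6 = 6/11.
For the smuggler: with q = P(Route-1), equating Port's and Border's payoffs gives −5q + 1 = 6q ⇒ q = 1/11.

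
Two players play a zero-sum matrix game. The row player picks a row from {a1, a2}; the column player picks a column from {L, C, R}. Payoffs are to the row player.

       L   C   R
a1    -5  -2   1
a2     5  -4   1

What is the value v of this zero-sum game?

-5/2

Row minima: a1 → -5, a2 → -4; maximin = -4.
Column maxima: L → 5, C → -2, R → 1; minimax = -2.
-4 ≠ -2, so there is no saddle point; optimal play is mixed.
R is strictly dominated by C (it gives the row player strictly more in every row), so the column player never plays it.
On the remaining 2×2 (a1, a2 vs L, C):
Let the row player play a1 with probability p. Expected payoff against L: (-5)p + 5(1−p) = −10p + 5; against C: (-2)p + (-4)(1−p) = 2p − 4.
Setting these equal: −10p + 5 = 2p − 4 ⇒ −12p = -9 ⇒ p = 3/4, and the value is (-10)·(3/4) + 5 = -5/2.
For the column player: with q = P(L), equating a1's and a2's payoffs gives −3q − 2 = 9q − 4 ⇒ q = 1/6.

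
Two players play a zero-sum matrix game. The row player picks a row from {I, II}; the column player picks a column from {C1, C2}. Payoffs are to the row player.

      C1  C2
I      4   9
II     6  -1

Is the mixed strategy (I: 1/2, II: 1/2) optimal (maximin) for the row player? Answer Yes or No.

No

Against C1 this mix gives (1/2)·4 + (1/2)·6 = 5.
Against C2 this mix gives (1/2)·9 + (1/2)·(-1) = 4.
The column player will play C2, holding the row player to 4. Shifting weight toward the row that does better against C2 would raise this floor (the equalizing mix achieves 29/6 against both C2 and C1), so the proposed strategy is not optimal.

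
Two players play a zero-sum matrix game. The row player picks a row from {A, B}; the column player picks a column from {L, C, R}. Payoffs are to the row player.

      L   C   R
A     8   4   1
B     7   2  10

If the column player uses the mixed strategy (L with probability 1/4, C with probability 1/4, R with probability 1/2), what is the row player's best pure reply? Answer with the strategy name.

Expected payoff of A: (1/4)·8 + (1/4)·4 + (1/2)·1 = 7/2.
Expected payoff of B: (1/4)·7 + (1/4)·2 + (1/2)·10 = 29/4.
The largest is 29/4, so the row player's best response is B.

B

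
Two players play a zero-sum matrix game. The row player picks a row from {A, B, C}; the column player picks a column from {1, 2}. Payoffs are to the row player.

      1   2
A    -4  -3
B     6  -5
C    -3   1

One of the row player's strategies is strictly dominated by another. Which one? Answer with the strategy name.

C gives a strictly higher payoff than A against every column: -3 > -4, 1 > -3.
So A is strictly dominated and the row player never plays it.

A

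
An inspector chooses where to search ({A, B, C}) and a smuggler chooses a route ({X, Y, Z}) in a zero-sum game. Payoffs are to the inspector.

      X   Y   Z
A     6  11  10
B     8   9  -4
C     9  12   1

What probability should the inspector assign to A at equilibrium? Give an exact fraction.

2/3

Row minima: A → 6, B → -4, C → 1; maximin = 6.
Column maxima: X → 9, Y → 12, Z → 10; minimax = 9.
6 ≠ 9, so there is no saddle point; optimal play is mixed.
B is strictly dominated by C, so the inspector never plays it.
Y is strictly dominated by X (it gives the inspector strictly more in every row), so the smuggler never plays it.
On the remaining 2×2 (A, C vs X, Z):
Let the inspector play A with probability p. Expected payoff against X: 6p + 9(1−p) = −3p + 9; against Z: 10p + 1(1−p) = 9p + 1.
Setting these equal: −3p + 9 = 9p + 1 ⇒ −12p = -8 ⇒ p = 2/3, and the value is (-3)·(2/3) + 9 = 7.
For the smuggler: with q = P(X), equating A's and C's payoffs gives −4q + 10 = 8q + 1 ⇒ q = 3/4.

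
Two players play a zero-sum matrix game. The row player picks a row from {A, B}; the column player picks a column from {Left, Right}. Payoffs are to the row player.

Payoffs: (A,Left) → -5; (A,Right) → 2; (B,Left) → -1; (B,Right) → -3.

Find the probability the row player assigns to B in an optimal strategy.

Row minima: A → -5, B → -3; maximin = -3.
Column maxima: Left → -1, Right → 2; minimax = -1.
-3 ≠ -1, so there is no saddle point; optimal play is mixed.
Let the row player play A with probability p. Expected payoff against Left: (-5)p + (-1)(1−p) = −4p − 1; against Right: 2p + (-3)(1−p) = 5p − 3.
Setting these equal: −4p − 1 = 5p − 3 ⇒ −9p = -2 ⇒ p = 2/9, and the value is (-4)·(2/9) − 1 = -17/9.
For the column player: with q = P(Left), equating A's and B's payoffs gives −7q + 2 = 2q − 3 ⇒ q = 5/9.

7/9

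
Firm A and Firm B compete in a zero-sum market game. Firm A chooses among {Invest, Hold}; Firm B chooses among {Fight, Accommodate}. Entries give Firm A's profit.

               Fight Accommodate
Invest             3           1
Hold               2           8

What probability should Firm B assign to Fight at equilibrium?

7/8

Row minima: Invest → 1, Hold → 2; maximin = 2.
Column maxima: Fight → 3, Accommodate → 8; minimax = 3.
2 ≠ 3, so there is no saddle point; optimal play is mixed.
Let Firm A play Invest with probability p. Expected payoff against Fight: 3p + 2(1−p) = p + 2; against Accommodate: 1p + 8(1−p) = −7p + 8.
Setting these equal: p + 2 = −7p + 8 ⇒ 8p = 6 ⇒ p = 3/4, and the value is (1)·(3/4) + 2 = 11/4.
For Firm B: with q = P(Fight), equating Invest's and Hold's payoffs gives 2q + 1 = −6q + 8 ⇒ q = 7/8.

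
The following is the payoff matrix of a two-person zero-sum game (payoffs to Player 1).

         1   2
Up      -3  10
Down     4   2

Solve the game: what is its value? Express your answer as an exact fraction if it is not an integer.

Row minima: Up → -3, Down → 2; maximin = 2.
Column maxima: 1 → 4, 2 → 10; minimax = 4.
2 ≠ 4, so there is no saddle point; optimal play is mixed.
Let Player 1 play Up with probability p. Expected payoff against 1: (-3)p + 4(1−p) = −7p + 4; against 2: 10p + 2(1−p) = 8p + 2.
Setting these equal: −7p + 4 = 8p + 2 ⇒ −15p = -2 ⇒ p = 2/15, and the value is (-7)·(2/15) + 4 = 46/15.
For Player 2: with q = P(1), equating Up's and Down's payoffs gives −13q + 10 = 2q + 2 ⇒ q = 8/15.

46/15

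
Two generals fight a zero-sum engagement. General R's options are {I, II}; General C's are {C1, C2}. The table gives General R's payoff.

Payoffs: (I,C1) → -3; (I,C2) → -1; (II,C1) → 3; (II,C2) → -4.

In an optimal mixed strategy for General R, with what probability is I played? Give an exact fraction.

7/9

Row minima: I → -3, II → -4; maximin = -3.
Column maxima: C1 → 3, C2 → -1; minimax = -1.
-3 ≠ -1, so there is no saddle point; optimal play is mixed.
Let General R play I with probability p. Expected payoff against C1: (-3)p + 3(1−p) = −6p + 3; against C2: (-1)p + (-4)(1−p) = 3p − 4.
Setting these equal: −6p + 3 = 3p − 4 ⇒ −9p = -7 ⇒ p = 7/9, and the value is (-6)·(7/9) + 3 = -5/3.
For General C: with q = P(C1), equating I's and II's payoffs gives −2q − 1 = 7q − 4 ⇒ q = 1/3.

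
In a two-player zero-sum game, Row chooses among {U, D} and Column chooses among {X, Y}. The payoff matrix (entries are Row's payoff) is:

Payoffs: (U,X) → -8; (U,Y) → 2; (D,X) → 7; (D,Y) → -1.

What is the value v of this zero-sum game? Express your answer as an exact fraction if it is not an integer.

1/3

Row minima: U → -8, D → -1; maximin = -1.
Column maxima: X → 7, Y → 2; minimax = 2.
-1 ≠ 2, so there is no saddle point; optimal play is mixed.
Let Row play U with probability p. Expected payoff against X: (-8)p + 7(1−p) = −15p + 7; against Y: 2p + (-1)(1−p) = 3p − 1.
Setting these equal: −15p + 7 = 3p − 1 ⇒ −18p = -8 ⇒ p = 4/9, and the value is (-15)·(4/9) + 7 = 1/3.
For Column: with q = P(X), equating U's and D's payoffs gives −10q + 2 = 8q − 1 ⇒ q = 1/6.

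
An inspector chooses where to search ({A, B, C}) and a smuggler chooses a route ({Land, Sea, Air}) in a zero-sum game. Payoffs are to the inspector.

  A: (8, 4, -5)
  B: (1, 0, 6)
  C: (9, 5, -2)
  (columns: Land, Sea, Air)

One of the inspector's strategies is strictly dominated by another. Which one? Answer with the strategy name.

C gives a strictly higher payoff than A against every column: 9 > 8, 5 > 4, -2 > -5.
So A is strictly dominated and the inspector never plays it.

A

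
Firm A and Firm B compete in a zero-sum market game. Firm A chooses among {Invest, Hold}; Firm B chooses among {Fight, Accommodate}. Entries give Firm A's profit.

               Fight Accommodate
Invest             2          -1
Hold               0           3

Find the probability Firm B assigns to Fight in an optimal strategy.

2/3

Row minima: Invest → -1, Hold → 0; maximin = 0.
Column maxima: Fight → 2, Accommodate → 3; minimax = 2.
0 ≠ 2, so there is no saddle point; optimal play is mixed.
Let Firm A play Invest with probability p. Expected payoff against Fight: 2p + 0(1−p) = 2p; against Accommodate: (-1)p + 3(1−p) = −4p + 3.
Setting these equal: 2p = −4p + 3 ⇒ 6p = 3 ⇒ p = 1/2, and the value is (2)·(1/2) = 1.
For Firm B: with q = P(Fight), equating Invest's and Hold's payoffs gives 3q − 1 = −3q + 3 ⇒ q = 2/3.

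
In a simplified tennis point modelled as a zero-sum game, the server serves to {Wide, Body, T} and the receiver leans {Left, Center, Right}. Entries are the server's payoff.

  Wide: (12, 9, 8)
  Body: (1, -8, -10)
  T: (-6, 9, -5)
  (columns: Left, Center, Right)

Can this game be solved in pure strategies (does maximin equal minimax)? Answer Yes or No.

Yes

Row minima: Wide → 8, Body → -10, T → -6; maximin = 8.
Column maxima: Left → 12, Center → 9, Right → 8; minimax = 8.
maximin = minimax = 8, so a saddle point exists.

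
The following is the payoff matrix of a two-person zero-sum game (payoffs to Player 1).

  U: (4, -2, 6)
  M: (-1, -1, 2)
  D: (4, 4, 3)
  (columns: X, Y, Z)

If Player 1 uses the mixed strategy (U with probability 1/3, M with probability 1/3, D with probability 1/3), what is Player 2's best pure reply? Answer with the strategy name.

If Player 2 plays X, Player 1's expected payoff is (1/3)·4 + (1/3)·(-1) + (1/3)·4 = 7/3.
If Player 2 plays Y, Player 1's expected payoff is (1/3)·(-2) + (1/3)·(-1) + (1/3)·4 = 1/3.
If Player 2 plays Z, Player 1's expected payoff is (1/3)·6 + (1/3)·2 + (1/3)·3 = 11/3.
Player 2 minimizes Player 1's payoff; the smallest is 1/3, so the best response is Y.

Y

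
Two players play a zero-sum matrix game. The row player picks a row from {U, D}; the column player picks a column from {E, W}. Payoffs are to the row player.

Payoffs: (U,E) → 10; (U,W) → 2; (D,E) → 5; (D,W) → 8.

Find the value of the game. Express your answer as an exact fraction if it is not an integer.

Row minima: U → 2, D → 5; maximin = 5.
Column maxima: E → 10, W → 8; minimax = 8.
5 ≠ 8, so there is no saddle point; optimal play is mixed.
Let the row player play U with probability p. Expected payoff against E: 10p + 5(1−p) = 5p + 5; against W: 2p + 8(1−p) = −6p + 8.
Setting these equal: 5p + 5 = −6p + 8 ⇒ 11p = 3 ⇒ p = 3/11, and the value is (5)·(3/11) + 5 = 70/11.
For the column player: with q = P(E), equating U's and D's payoffs gives 8q + 2 = −3q + 8 ⇒ q = 6/11.

70/11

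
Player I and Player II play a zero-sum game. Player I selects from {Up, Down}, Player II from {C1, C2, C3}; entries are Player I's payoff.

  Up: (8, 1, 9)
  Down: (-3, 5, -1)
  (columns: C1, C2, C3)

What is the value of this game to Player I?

43/15

Row minima: Up → 1, Down → -3; maximin = 1.
Column maxima: C1 → 8, C2 → 5, C3 → 9; minimax = 5.
1 ≠ 5, so there is no saddle point; optimal play is mixed.
C3 is strictly dominated by C1 (it gives Player I strictly more in every row), so Player II never plays it.
On the remaining 2×2 (Up, Down vs C1, C2):
Let Player I play Up with probability p. Expected payoff against C1: 8p + (-3)(1−p) = 11p − 3; against C2: 1p + 5(1−p) = −4p + 5.
Setting these equal: 11p − 3 = −4p + 5 ⇒ 15p = 8 ⇒ p = 8/15, and the value is (11)·(8/15) − 3 = 43/15.
For Player II: with q = P(C1), equating Up's and Down's payoffs gives 7q + 1 = −8q + 5 ⇒ q = 4/15.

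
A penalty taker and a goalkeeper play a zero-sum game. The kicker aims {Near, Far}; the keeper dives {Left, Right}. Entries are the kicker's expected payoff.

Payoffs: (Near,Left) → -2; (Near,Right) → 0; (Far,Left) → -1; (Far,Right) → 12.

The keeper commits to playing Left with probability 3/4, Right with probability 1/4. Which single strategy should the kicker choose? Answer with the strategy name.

Far

Expected payoff of Near: (3/4)·(-2) + (1/4)·0 = -3/2.
Expected payoff of Far: (3/4)·(-1) + (1/4)·12 = 9/4.
The largest is 9/4, so the kicker's best response is Far.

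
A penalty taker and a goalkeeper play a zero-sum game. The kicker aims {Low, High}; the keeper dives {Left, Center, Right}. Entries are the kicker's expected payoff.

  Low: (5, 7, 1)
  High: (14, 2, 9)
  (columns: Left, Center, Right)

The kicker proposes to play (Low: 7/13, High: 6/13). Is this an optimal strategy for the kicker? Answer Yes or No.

Yes

Against Left this mix gives (7/13)·5 + (6/13)·14 = 119/13.
Against Center this mix gives (7/13)·7 + (6/13)·2 = 61/13.
Against Right this mix gives (7/13)·1 + (6/13)·9 = 61/13.
All of the keeper's active replies (Center, Right) yield 61/13, and no column does worse for the kicker. The mix makes the keeper indifferent and guarantees 61/13, so it is optimal.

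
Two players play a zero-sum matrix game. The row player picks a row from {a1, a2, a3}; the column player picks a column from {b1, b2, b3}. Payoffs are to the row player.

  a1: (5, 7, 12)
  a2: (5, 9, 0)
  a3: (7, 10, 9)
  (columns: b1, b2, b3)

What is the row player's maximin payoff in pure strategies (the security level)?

Row minima: a1 → 5, a2 → 0, a3 → 7.
The best of these is 7.

7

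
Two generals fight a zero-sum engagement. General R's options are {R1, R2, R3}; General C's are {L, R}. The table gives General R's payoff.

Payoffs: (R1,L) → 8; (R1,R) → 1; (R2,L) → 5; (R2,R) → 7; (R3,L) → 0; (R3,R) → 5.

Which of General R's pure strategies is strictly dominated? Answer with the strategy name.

R2 gives a strictly higher payoff than R3 against every column: 5 > 0, 7 > 5.
So R3 is strictly dominated and General R never plays it.

R3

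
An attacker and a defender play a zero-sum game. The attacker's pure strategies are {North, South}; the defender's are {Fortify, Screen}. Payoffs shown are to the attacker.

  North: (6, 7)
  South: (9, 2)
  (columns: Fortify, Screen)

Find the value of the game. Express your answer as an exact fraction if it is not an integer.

51/8

Row minima: North → 6, South → 2; maximin = 6.
Column maxima: Fortify → 9, Screen → 7; minimax = 7.
6 ≠ 7, so there is no saddle point; optimal play is mixed.
Let the attacker play North with probability p. Expected payoff against Fortify: 6p + 9(1−p) = −3p + 9; against Screen: 7p + 2(1−p) = 5p + 2.
Setting these equal: −3p + 9 = 5p + 2 ⇒ −8p = -7 ⇒ p = 7/8, and the value is (-3)·(7/8) + 9 = 51/8.
For the defender: with q = P(Fortify), equating North's and South's payoffs gives −q + 7 = 7q + 2 ⇒ q = 5/8.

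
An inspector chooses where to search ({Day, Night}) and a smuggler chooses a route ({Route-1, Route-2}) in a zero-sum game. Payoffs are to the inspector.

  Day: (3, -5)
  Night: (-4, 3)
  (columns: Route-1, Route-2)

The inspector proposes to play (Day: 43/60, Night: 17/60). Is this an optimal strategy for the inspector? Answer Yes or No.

No

Against Route-1 this mix gives (43/60)·3 + (17/60)·(-4) = 61/60.
Against Route-2 this mix gives (43/60)·(-5) + (17/60)·3 = -41/15.
The smuggler will play Route-2, holding the inspector to -41/15. Shifting weight toward the row that does better against Route-2 would raise this floor (the equalizing mix achieves -11/15 against both Route-2 and Route-1), so the proposed strategy is not optimal.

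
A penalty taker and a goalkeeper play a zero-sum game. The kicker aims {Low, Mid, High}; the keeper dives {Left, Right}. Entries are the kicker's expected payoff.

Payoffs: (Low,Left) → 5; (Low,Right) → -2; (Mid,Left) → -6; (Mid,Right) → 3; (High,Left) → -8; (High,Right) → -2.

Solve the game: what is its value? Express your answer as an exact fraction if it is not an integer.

Row minima: Low → -2, Mid → -6, High → -8; maximin = -2.
Column maxima: Left → 5, Right → 3; minimax = 3.
-2 ≠ 3, so there is no saddle point; optimal play is mixed.
High is strictly dominated by Mid, so the kicker never plays it.
On the remaining 2×2 (Low, Mid vs Left, Right):
Let the kicker play Low with probability p. Expected payoff against Left: 5p + (-6)(1−p) = 11p − 6; against Right: (-2)p + 3(1−p) = −5p + 3.
Setting these equal: 11p − 6 = −5p + 3 ⇒ 16p = 9 ⇒ p = 9/16, and the value is (11)·(9/16) − 6 = 3/16.
For the keeper: with q = P(Left), equating Low's and Mid's payoffs gives 7q − 2 = −9q + 3 ⇒ q = 5/16.

3/16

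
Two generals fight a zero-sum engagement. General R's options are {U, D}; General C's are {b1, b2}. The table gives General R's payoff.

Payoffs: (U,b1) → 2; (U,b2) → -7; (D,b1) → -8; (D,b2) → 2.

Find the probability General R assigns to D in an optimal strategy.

Row minima: U → -7, D → -8; maximin = -7.
Column maxima: b1 → 2, b2 → 2; minimax = 2.
-7 ≠ 2, so there is no saddle point; optimal play is mixed.
Let General R play U with probability p. Expected payoff against b1: 2p + (-8)(1−p) = 10p − 8; against b2: (-7)p + 2(1−p) = −9p + 2.
Setting these equal: 10p − 8 = −9p + 2 ⇒ 19p = 10 ⇒ p = 10/19, and the value is (10)·(10/19) − 8 = -52/19.
For General C: with q = P(b1), equating U's and D's payoffs gives 9q − 7 = −10q + 2 ⇒ q = 9/19.

9/19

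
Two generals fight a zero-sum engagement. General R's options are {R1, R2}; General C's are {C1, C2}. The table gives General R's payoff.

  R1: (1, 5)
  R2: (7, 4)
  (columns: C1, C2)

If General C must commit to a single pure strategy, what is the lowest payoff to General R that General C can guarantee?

Column maxima: C1 → 7, C2 → 5.
The smallest of these is 5.

5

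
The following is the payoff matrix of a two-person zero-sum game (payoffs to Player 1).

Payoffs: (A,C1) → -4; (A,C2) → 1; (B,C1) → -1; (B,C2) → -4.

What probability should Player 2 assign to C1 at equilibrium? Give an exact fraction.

5/8

Row minima: A → -4, B → -4; maximin = -4.
Column maxima: C1 → -1, C2 → 1; minimax = -1.
-4 ≠ -1, so there is no saddle point; optimal play is mixed.
Let Player 1 play A with probability p. Expected payoff against C1: (-4)p + (-1)(1−p) = −3p − 1; against C2: 1p + (-4)(1−p) = 5p − 4.
Setting these equal: −3p − 1 = 5p − 4 ⇒ −8p = -3 ⇒ p = 3/8, and the value is (-3)·(3/8) − 1 = -17/8.
For Player 2: with q = P(C1), equating A's and B's payoffs gives −5q + 1 = 3q − 4 ⇒ q = 5/8.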